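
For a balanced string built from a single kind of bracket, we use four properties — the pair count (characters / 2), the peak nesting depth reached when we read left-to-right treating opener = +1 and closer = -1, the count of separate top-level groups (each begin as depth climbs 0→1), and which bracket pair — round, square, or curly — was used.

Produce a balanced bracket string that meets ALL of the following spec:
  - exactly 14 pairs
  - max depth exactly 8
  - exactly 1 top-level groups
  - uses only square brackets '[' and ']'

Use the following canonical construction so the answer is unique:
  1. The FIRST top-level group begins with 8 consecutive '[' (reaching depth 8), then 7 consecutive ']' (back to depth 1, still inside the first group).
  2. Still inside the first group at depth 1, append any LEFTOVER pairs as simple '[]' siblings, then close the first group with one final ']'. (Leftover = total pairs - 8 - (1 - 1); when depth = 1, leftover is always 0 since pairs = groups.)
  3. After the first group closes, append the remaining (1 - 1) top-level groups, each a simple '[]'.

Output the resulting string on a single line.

Spec: pairs=14 depth=8 groups=1
Leftover pairs = 14 - 8 - (1-1) = 6
First group: deep chain of depth 8 + 6 sibling pairs
Remaining 0 groups: simple '[]' each

Answer: [[[[[[[[]]]]]]][][][][][][]]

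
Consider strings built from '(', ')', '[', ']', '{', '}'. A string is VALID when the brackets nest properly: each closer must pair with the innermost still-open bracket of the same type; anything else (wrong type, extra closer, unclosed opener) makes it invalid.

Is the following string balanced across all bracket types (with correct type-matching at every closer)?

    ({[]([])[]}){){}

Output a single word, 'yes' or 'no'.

Answer: no

Derivation:
pos 0: push '('; stack = (
pos 1: push '{'; stack = ({
pos 2: push '['; stack = ({[
pos 3: ']' matches '['; pop; stack = ({
pos 4: push '('; stack = ({(
pos 5: push '['; stack = ({([
pos 6: ']' matches '['; pop; stack = ({(
pos 7: ')' matches '('; pop; stack = ({
pos 8: push '['; stack = ({[
pos 9: ']' matches '['; pop; stack = ({
pos 10: '}' matches '{'; pop; stack = (
pos 11: ')' matches '('; pop; stack = (empty)
pos 12: push '{'; stack = {
pos 13: saw closer ')' but top of stack is '{' (expected '}') → INVALID
Verdict: type mismatch at position 13: ')' closes '{' → no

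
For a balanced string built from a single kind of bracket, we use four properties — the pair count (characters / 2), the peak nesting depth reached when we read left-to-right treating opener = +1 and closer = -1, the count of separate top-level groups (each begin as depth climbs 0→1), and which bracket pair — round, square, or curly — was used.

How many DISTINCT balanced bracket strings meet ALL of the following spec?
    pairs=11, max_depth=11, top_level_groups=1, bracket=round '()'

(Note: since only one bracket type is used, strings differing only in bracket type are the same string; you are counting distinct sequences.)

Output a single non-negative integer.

Answer: 1

Derivation:
Spec: pairs=11 depth=11 groups=1
Count(depth <= 11) = 16796
Count(depth <= 10) = 16795
Count(depth == 11) = 16796 - 16795 = 1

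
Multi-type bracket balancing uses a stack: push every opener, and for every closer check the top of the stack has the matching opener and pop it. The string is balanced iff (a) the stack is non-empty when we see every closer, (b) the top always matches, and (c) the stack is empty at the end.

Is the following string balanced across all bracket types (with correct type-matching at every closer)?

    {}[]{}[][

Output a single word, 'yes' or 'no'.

pos 0: push '{'; stack = {
pos 1: '}' matches '{'; pop; stack = (empty)
pos 2: push '['; stack = [
pos 3: ']' matches '['; pop; stack = (empty)
pos 4: push '{'; stack = {
pos 5: '}' matches '{'; pop; stack = (empty)
pos 6: push '['; stack = [
pos 7: ']' matches '['; pop; stack = (empty)
pos 8: push '['; stack = [
end: stack still non-empty ([) → INVALID
Verdict: unclosed openers at end: [ → no

Answer: no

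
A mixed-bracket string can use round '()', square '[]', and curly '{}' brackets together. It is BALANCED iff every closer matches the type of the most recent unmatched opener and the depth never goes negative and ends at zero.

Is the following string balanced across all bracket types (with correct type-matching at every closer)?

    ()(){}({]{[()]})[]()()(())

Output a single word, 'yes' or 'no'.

pos 0: push '('; stack = (
pos 1: ')' matches '('; pop; stack = (empty)
pos 2: push '('; stack = (
pos 3: ')' matches '('; pop; stack = (empty)
pos 4: push '{'; stack = {
pos 5: '}' matches '{'; pop; stack = (empty)
pos 6: push '('; stack = (
pos 7: push '{'; stack = ({
pos 8: saw closer ']' but top of stack is '{' (expected '}') → INVALID
Verdict: type mismatch at position 8: ']' closes '{' → no

Answer: no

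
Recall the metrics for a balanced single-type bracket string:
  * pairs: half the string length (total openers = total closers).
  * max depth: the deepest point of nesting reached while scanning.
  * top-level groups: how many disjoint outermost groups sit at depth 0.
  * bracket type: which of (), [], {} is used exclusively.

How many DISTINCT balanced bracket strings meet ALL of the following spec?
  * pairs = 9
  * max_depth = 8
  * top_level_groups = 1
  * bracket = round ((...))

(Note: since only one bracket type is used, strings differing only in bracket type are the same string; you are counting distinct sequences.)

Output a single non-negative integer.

Spec: pairs=9 depth=8 groups=1
Count(depth <= 8) = 1429
Count(depth <= 7) = 1416
Count(depth == 8) = 1429 - 1416 = 13

Answer: 13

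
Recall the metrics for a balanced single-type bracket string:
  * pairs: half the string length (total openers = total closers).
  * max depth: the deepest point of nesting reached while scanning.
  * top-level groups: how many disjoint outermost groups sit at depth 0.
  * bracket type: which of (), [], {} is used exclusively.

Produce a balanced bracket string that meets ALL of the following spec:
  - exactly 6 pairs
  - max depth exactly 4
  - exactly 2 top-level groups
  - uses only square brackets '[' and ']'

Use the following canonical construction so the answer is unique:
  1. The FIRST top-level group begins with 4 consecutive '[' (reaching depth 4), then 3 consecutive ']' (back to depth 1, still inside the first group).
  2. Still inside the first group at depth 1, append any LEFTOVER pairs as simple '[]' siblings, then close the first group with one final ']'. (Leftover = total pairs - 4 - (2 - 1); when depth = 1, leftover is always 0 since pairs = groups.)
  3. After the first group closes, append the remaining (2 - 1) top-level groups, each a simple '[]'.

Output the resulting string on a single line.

Answer: [[[[]]][]][]

Derivation:
Spec: pairs=6 depth=4 groups=2
Leftover pairs = 6 - 4 - (2-1) = 1
First group: deep chain of depth 4 + 1 sibling pairs
Remaining 1 groups: simple '[]' each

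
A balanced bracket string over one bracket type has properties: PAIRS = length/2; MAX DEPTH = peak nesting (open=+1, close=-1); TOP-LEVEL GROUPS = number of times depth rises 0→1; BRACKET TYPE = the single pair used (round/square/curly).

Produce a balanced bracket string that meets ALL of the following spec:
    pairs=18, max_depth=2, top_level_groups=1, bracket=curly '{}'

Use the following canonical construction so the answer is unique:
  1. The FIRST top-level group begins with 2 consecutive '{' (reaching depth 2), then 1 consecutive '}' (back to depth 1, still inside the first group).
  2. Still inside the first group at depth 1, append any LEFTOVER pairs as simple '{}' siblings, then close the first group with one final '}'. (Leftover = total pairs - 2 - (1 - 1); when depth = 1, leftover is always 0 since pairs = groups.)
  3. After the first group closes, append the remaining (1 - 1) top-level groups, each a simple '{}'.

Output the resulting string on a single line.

Answer: {{}{}{}{}{}{}{}{}{}{}{}{}{}{}{}{}{}}

Derivation:
Spec: pairs=18 depth=2 groups=1
Leftover pairs = 18 - 2 - (1-1) = 16
First group: deep chain of depth 2 + 16 sibling pairs
Remaining 0 groups: simple '{}' each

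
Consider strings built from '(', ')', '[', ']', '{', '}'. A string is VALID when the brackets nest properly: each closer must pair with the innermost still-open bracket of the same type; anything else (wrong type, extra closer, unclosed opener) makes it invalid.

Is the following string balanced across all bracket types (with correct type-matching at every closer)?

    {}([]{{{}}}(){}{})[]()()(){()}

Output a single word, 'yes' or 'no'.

Answer: yes

Derivation:
pos 0: push '{'; stack = {
pos 1: '}' matches '{'; pop; stack = (empty)
pos 2: push '('; stack = (
pos 3: push '['; stack = ([
pos 4: ']' matches '['; pop; stack = (
pos 5: push '{'; stack = ({
pos 6: push '{'; stack = ({{
pos 7: push '{'; stack = ({{{
pos 8: '}' matches '{'; pop; stack = ({{
pos 9: '}' matches '{'; pop; stack = ({
pos 10: '}' matches '{'; pop; stack = (
pos 11: push '('; stack = ((
pos 12: ')' matches '('; pop; stack = (
pos 13: push '{'; stack = ({
pos 14: '}' matches '{'; pop; stack = (
pos 15: push '{'; stack = ({
pos 16: '}' matches '{'; pop; stack = (
pos 17: ')' matches '('; pop; stack = (empty)
pos 18: push '['; stack = [
pos 19: ']' matches '['; pop; stack = (empty)
pos 20: push '('; stack = (
pos 21: ')' matches '('; pop; stack = (empty)
pos 22: push '('; stack = (
pos 23: ')' matches '('; pop; stack = (empty)
pos 24: push '('; stack = (
pos 25: ')' matches '('; pop; stack = (empty)
pos 26: push '{'; stack = {
pos 27: push '('; stack = {(
pos 28: ')' matches '('; pop; stack = {
pos 29: '}' matches '{'; pop; stack = (empty)
end: stack empty → VALID
Verdict: properly nested → yes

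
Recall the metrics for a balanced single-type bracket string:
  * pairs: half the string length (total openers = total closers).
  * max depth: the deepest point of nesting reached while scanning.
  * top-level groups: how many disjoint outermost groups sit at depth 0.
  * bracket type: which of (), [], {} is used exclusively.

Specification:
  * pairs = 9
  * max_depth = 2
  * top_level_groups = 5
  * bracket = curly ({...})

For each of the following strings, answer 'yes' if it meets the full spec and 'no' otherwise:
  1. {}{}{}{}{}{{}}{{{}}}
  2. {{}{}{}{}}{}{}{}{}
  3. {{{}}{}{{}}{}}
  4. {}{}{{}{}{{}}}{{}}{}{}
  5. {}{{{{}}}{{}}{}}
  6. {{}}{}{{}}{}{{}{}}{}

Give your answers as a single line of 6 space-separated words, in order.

String 1 '{}{}{}{}{}{{}}{{{}}}': depth seq [1 0 1 0 1 0 1 0 1 0 1 2 1 0 1 2 3 2 1 0]
  -> pairs=10 depth=3 groups=7 -> no
String 2 '{{}{}{}{}}{}{}{}{}': depth seq [1 2 1 2 1 2 1 2 1 0 1 0 1 0 1 0 1 0]
  -> pairs=9 depth=2 groups=5 -> yes
String 3 '{{{}}{}{{}}{}}': depth seq [1 2 3 2 1 2 1 2 3 2 1 2 1 0]
  -> pairs=7 depth=3 groups=1 -> no
String 4 '{}{}{{}{}{{}}}{{}}{}{}': depth seq [1 0 1 0 1 2 1 2 1 2 3 2 1 0 1 2 1 0 1 0 1 0]
  -> pairs=11 depth=3 groups=6 -> no
String 5 '{}{{{{}}}{{}}{}}': depth seq [1 0 1 2 3 4 3 2 1 2 3 2 1 2 1 0]
  -> pairs=8 depth=4 groups=2 -> no
String 6 '{{}}{}{{}}{}{{}{}}{}': depth seq [1 2 1 0 1 0 1 2 1 0 1 0 1 2 1 2 1 0 1 0]
  -> pairs=10 depth=2 groups=6 -> no

Answer: no yes no no no no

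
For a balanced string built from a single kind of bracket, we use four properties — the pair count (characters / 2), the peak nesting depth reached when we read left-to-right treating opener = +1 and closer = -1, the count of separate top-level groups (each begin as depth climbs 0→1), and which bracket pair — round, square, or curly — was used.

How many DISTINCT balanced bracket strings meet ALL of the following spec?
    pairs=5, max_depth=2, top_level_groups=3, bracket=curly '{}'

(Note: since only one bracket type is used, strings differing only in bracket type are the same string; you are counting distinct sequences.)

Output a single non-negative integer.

Answer: 6

Derivation:
Spec: pairs=5 depth=2 groups=3
Count(depth <= 2) = 6
Count(depth <= 1) = 0
Count(depth == 2) = 6 - 0 = 6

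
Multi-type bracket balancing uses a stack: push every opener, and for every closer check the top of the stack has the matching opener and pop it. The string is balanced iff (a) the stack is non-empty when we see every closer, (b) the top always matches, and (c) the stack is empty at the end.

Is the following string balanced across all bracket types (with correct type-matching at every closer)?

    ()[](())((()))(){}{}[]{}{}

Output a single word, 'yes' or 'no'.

Answer: yes

Derivation:
pos 0: push '('; stack = (
pos 1: ')' matches '('; pop; stack = (empty)
pos 2: push '['; stack = [
pos 3: ']' matches '['; pop; stack = (empty)
pos 4: push '('; stack = (
pos 5: push '('; stack = ((
pos 6: ')' matches '('; pop; stack = (
pos 7: ')' matches '('; pop; stack = (empty)
pos 8: push '('; stack = (
pos 9: push '('; stack = ((
pos 10: push '('; stack = (((
pos 11: ')' matches '('; pop; stack = ((
pos 12: ')' matches '('; pop; stack = (
pos 13: ')' matches '('; pop; stack = (empty)
pos 14: push '('; stack = (
pos 15: ')' matches '('; pop; stack = (empty)
pos 16: push '{'; stack = {
pos 17: '}' matches '{'; pop; stack = (empty)
pos 18: push '{'; stack = {
pos 19: '}' matches '{'; pop; stack = (empty)
pos 20: push '['; stack = [
pos 21: ']' matches '['; pop; stack = (empty)
pos 22: push '{'; stack = {
pos 23: '}' matches '{'; pop; stack = (empty)
pos 24: push '{'; stack = {
pos 25: '}' matches '{'; pop; stack = (empty)
end: stack empty → VALID
Verdict: properly nested → yes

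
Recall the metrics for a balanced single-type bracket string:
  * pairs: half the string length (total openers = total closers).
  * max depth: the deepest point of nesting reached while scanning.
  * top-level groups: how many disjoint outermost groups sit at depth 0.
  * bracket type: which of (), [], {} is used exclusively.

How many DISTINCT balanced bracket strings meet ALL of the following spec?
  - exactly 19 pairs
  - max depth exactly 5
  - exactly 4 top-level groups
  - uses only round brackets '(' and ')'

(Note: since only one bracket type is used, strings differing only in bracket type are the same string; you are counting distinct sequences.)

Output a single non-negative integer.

Spec: pairs=19 depth=5 groups=4
Count(depth <= 5) = 101765484
Count(depth <= 4) = 37440396
Count(depth == 5) = 101765484 - 37440396 = 64325088

Answer: 64325088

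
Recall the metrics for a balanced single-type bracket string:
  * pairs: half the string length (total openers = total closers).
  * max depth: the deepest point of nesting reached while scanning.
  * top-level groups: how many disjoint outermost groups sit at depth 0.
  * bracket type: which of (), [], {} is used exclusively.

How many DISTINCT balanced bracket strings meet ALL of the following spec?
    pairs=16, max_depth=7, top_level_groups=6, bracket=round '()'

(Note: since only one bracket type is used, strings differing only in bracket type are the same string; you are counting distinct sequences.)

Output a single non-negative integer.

Spec: pairs=16 depth=7 groups=6
Count(depth <= 7) = 1215435
Count(depth <= 6) = 1175685
Count(depth == 7) = 1215435 - 1175685 = 39750

Answer: 39750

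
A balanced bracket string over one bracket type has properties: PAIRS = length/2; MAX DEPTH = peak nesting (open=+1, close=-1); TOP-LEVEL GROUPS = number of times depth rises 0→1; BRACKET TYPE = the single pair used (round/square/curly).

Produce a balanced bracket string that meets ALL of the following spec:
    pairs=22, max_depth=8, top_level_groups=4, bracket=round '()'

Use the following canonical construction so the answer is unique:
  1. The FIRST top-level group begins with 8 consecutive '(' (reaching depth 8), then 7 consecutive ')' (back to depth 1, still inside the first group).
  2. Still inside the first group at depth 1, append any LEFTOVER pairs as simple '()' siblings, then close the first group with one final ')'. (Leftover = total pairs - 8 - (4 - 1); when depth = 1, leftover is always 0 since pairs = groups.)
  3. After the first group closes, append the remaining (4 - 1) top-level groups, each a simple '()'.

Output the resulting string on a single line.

Answer: (((((((()))))))()()()()()()()()()()())()()()

Derivation:
Spec: pairs=22 depth=8 groups=4
Leftover pairs = 22 - 8 - (4-1) = 11
First group: deep chain of depth 8 + 11 sibling pairs
Remaining 3 groups: simple '()' each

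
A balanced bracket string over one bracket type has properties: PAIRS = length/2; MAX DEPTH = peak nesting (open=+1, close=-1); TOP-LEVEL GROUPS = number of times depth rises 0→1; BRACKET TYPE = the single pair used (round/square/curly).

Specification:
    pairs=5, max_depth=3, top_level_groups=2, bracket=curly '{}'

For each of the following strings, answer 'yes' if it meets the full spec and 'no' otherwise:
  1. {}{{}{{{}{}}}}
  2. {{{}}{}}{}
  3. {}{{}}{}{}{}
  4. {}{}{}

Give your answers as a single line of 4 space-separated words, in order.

Answer: no yes no no

Derivation:
String 1 '{}{{}{{{}{}}}}': depth seq [1 0 1 2 1 2 3 4 3 4 3 2 1 0]
  -> pairs=7 depth=4 groups=2 -> no
String 2 '{{{}}{}}{}': depth seq [1 2 3 2 1 2 1 0 1 0]
  -> pairs=5 depth=3 groups=2 -> yes
String 3 '{}{{}}{}{}{}': depth seq [1 0 1 2 1 0 1 0 1 0 1 0]
  -> pairs=6 depth=2 groups=5 -> no
String 4 '{}{}{}': depth seq [1 0 1 0 1 0]
  -> pairs=3 depth=1 groups=3 -> no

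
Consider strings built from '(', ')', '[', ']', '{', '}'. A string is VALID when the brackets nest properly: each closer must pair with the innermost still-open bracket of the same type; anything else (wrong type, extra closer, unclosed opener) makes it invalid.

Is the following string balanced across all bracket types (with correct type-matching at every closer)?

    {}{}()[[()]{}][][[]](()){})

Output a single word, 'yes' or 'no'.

Answer: no

Derivation:
pos 0: push '{'; stack = {
pos 1: '}' matches '{'; pop; stack = (empty)
pos 2: push '{'; stack = {
pos 3: '}' matches '{'; pop; stack = (empty)
pos 4: push '('; stack = (
pos 5: ')' matches '('; pop; stack = (empty)
pos 6: push '['; stack = [
pos 7: push '['; stack = [[
pos 8: push '('; stack = [[(
pos 9: ')' matches '('; pop; stack = [[
pos 10: ']' matches '['; pop; stack = [
pos 11: push '{'; stack = [{
pos 12: '}' matches '{'; pop; stack = [
pos 13: ']' matches '['; pop; stack = (empty)
pos 14: push '['; stack = [
pos 15: ']' matches '['; pop; stack = (empty)
pos 16: push '['; stack = [
pos 17: push '['; stack = [[
pos 18: ']' matches '['; pop; stack = [
pos 19: ']' matches '['; pop; stack = (empty)
pos 20: push '('; stack = (
pos 21: push '('; stack = ((
pos 22: ')' matches '('; pop; stack = (
pos 23: ')' matches '('; pop; stack = (empty)
pos 24: push '{'; stack = {
pos 25: '}' matches '{'; pop; stack = (empty)
pos 26: saw closer ')' but stack is empty → INVALID
Verdict: unmatched closer ')' at position 26 → no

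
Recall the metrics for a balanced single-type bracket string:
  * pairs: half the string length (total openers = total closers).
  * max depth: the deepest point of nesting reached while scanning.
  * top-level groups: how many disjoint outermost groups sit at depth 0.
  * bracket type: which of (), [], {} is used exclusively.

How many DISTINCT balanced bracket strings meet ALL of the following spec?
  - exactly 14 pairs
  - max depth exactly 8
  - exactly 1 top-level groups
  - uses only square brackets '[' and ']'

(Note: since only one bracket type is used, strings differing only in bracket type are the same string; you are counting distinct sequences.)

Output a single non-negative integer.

Answer: 75140

Derivation:
Spec: pairs=14 depth=8 groups=1
Count(depth <= 8) = 704420
Count(depth <= 7) = 629280
Count(depth == 8) = 704420 - 629280 = 75140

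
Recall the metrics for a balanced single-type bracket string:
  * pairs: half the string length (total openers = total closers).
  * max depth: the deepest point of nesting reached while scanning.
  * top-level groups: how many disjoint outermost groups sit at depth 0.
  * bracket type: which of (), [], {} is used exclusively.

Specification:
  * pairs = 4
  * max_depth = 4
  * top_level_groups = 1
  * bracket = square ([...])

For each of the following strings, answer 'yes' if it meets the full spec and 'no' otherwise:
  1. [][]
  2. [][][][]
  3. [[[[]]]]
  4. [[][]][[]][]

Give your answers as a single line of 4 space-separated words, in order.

String 1 '[][]': depth seq [1 0 1 0]
  -> pairs=2 depth=1 groups=2 -> no
String 2 '[][][][]': depth seq [1 0 1 0 1 0 1 0]
  -> pairs=4 depth=1 groups=4 -> no
String 3 '[[[[]]]]': depth seq [1 2 3 4 3 2 1 0]
  -> pairs=4 depth=4 groups=1 -> yes
String 4 '[[][]][[]][]': depth seq [1 2 1 2 1 0 1 2 1 0 1 0]
  -> pairs=6 depth=2 groups=3 -> no

Answer: no no yes no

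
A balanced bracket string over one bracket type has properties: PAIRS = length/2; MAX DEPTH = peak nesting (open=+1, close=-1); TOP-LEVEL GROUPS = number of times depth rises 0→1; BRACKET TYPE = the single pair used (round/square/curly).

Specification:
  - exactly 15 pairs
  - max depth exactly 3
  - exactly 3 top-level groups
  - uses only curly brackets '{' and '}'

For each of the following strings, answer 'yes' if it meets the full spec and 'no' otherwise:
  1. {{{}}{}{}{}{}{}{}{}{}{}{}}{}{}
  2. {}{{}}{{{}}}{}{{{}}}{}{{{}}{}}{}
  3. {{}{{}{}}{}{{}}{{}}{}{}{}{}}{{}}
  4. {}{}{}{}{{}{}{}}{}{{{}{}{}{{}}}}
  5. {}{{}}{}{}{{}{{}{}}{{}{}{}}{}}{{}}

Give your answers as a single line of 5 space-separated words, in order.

String 1 '{{{}}{}{}{}{}{}{}{}{}{}{}}{}{}': depth seq [1 2 3 2 1 2 1 2 1 2 1 2 1 2 1 2 1 2 1 2 1 2 1 2 1 0 1 0 1 0]
  -> pairs=15 depth=3 groups=3 -> yes
String 2 '{}{{}}{{{}}}{}{{{}}}{}{{{}}{}}{}': depth seq [1 0 1 2 1 0 1 2 3 2 1 0 1 0 1 2 3 2 1 0 1 0 1 2 3 2 1 2 1 0 1 0]
  -> pairs=16 depth=3 groups=8 -> no
String 3 '{{}{{}{}}{}{{}}{{}}{}{}{}{}}{{}}': depth seq [1 2 1 2 3 2 3 2 1 2 1 2 3 2 1 2 3 2 1 2 1 2 1 2 1 2 1 0 1 2 1 0]
  -> pairs=16 depth=3 groups=2 -> no
String 4 '{}{}{}{}{{}{}{}}{}{{{}{}{}{{}}}}': depth seq [1 0 1 0 1 0 1 0 1 2 1 2 1 2 1 0 1 0 1 2 3 2 3 2 3 2 3 4 3 2 1 0]
  -> pairs=16 depth=4 groups=7 -> no
String 5 '{}{{}}{}{}{{}{{}{}}{{}{}{}}{}}{{}}': depth seq [1 0 1 2 1 0 1 0 1 0 1 2 1 2 3 2 3 2 1 2 3 2 3 2 3 2 1 2 1 0 1 2 1 0]
  -> pairs=17 depth=3 groups=6 -> no

Answer: yes no no no no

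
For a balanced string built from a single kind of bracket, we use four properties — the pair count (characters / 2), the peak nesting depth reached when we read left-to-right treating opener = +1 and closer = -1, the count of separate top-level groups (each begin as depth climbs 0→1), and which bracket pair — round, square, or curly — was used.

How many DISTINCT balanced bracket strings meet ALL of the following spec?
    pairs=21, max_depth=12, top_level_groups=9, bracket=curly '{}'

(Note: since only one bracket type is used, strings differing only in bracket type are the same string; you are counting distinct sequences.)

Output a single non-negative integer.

Spec: pairs=21 depth=12 groups=9
Count(depth <= 12) = 96768351
Count(depth <= 11) = 96768090
Count(depth == 12) = 96768351 - 96768090 = 261

Answer: 261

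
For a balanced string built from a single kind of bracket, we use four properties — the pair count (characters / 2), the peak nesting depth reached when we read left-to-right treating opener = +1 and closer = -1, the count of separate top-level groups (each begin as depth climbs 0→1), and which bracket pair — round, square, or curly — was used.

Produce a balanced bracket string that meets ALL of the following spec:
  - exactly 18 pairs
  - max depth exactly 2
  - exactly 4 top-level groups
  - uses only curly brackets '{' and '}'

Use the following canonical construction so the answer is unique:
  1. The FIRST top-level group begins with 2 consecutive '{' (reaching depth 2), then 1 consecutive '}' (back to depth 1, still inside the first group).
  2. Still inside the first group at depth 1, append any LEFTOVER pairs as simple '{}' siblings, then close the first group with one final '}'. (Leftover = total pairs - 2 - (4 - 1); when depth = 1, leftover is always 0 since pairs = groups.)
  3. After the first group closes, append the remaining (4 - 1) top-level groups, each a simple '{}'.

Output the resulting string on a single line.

Answer: {{}{}{}{}{}{}{}{}{}{}{}{}{}{}}{}{}{}

Derivation:
Spec: pairs=18 depth=2 groups=4
Leftover pairs = 18 - 2 - (4-1) = 13
First group: deep chain of depth 2 + 13 sibling pairs
Remaining 3 groups: simple '{}' each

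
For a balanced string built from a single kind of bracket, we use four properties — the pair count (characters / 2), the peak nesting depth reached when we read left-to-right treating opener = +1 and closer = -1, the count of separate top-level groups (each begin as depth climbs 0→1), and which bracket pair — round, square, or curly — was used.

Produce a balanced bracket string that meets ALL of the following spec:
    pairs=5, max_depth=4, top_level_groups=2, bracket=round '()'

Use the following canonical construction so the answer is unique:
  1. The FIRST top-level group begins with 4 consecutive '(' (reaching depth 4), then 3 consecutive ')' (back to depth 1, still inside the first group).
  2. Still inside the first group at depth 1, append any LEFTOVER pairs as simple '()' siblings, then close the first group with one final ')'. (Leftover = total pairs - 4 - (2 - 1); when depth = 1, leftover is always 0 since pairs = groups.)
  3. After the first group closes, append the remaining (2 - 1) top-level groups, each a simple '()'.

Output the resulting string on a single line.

Answer: (((())))()

Derivation:
Spec: pairs=5 depth=4 groups=2
Leftover pairs = 5 - 4 - (2-1) = 0
First group: deep chain of depth 4 + 0 sibling pairs
Remaining 1 groups: simple '()' each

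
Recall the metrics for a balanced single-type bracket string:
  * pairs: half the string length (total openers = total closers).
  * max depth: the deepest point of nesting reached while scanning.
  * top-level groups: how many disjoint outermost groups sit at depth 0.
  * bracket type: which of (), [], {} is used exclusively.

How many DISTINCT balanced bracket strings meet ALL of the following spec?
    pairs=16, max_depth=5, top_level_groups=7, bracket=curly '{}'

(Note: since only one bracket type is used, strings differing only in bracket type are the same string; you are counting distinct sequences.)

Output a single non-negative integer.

Spec: pairs=16 depth=5 groups=7
Count(depth <= 5) = 524055
Count(depth <= 4) = 409535
Count(depth == 5) = 524055 - 409535 = 114520

Answer: 114520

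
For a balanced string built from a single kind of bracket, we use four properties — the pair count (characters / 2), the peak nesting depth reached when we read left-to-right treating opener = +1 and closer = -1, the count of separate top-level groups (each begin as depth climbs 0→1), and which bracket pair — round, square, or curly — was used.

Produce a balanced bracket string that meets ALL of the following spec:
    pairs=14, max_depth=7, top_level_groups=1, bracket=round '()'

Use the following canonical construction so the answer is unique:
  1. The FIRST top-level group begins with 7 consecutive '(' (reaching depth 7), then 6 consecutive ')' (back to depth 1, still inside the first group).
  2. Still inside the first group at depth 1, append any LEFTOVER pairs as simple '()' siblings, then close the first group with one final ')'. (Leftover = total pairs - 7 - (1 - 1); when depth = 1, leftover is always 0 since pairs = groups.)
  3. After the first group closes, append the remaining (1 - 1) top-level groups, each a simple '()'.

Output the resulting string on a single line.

Answer: ((((((())))))()()()()()()())

Derivation:
Spec: pairs=14 depth=7 groups=1
Leftover pairs = 14 - 7 - (1-1) = 7
First group: deep chain of depth 7 + 7 sibling pairs
Remaining 0 groups: simple '()' each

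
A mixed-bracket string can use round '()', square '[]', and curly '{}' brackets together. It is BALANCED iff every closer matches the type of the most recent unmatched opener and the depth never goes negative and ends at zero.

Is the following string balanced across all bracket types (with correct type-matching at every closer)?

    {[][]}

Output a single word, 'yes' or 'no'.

Answer: yes

Derivation:
pos 0: push '{'; stack = {
pos 1: push '['; stack = {[
pos 2: ']' matches '['; pop; stack = {
pos 3: push '['; stack = {[
pos 4: ']' matches '['; pop; stack = {
pos 5: '}' matches '{'; pop; stack = (empty)
end: stack empty → VALID
Verdict: properly nested → yes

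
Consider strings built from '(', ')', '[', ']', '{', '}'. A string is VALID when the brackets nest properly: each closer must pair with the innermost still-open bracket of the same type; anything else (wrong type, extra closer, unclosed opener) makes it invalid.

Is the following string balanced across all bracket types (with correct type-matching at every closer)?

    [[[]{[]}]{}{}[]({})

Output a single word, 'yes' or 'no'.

pos 0: push '['; stack = [
pos 1: push '['; stack = [[
pos 2: push '['; stack = [[[
pos 3: ']' matches '['; pop; stack = [[
pos 4: push '{'; stack = [[{
pos 5: push '['; stack = [[{[
pos 6: ']' matches '['; pop; stack = [[{
pos 7: '}' matches '{'; pop; stack = [[
pos 8: ']' matches '['; pop; stack = [
pos 9: push '{'; stack = [{
pos 10: '}' matches '{'; pop; stack = [
pos 11: push '{'; stack = [{
pos 12: '}' matches '{'; pop; stack = [
pos 13: push '['; stack = [[
pos 14: ']' matches '['; pop; stack = [
pos 15: push '('; stack = [(
pos 16: push '{'; stack = [({
pos 17: '}' matches '{'; pop; stack = [(
pos 18: ')' matches '('; pop; stack = [
end: stack still non-empty ([) → INVALID
Verdict: unclosed openers at end: [ → no

Answer: no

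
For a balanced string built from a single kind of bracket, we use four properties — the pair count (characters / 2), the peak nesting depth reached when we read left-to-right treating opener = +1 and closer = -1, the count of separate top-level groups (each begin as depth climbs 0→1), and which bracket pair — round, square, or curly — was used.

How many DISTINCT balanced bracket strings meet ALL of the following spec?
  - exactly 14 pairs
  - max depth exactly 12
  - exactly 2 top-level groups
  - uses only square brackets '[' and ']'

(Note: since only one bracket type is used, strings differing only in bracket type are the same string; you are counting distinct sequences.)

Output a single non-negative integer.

Spec: pairs=14 depth=12 groups=2
Count(depth <= 12) = 742898
Count(depth <= 11) = 742854
Count(depth == 12) = 742898 - 742854 = 44

Answer: 44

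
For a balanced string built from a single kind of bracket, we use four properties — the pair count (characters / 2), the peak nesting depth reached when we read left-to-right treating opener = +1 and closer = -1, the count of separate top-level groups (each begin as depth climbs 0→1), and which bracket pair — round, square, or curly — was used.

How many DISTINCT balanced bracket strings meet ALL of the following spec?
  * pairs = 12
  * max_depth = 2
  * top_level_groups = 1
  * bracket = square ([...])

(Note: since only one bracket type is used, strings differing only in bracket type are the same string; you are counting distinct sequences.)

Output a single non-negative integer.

Spec: pairs=12 depth=2 groups=1
Count(depth <= 2) = 1
Count(depth <= 1) = 0
Count(depth == 2) = 1 - 0 = 1

Answer: 1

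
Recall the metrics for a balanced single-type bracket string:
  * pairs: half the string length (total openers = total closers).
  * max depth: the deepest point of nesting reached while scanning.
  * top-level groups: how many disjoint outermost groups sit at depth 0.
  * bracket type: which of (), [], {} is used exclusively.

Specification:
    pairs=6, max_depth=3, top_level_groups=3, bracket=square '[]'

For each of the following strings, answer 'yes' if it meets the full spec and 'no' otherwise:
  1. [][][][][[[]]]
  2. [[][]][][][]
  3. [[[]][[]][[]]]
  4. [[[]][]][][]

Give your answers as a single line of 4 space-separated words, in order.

String 1 '[][][][][[[]]]': depth seq [1 0 1 0 1 0 1 0 1 2 3 2 1 0]
  -> pairs=7 depth=3 groups=5 -> no
String 2 '[[][]][][][]': depth seq [1 2 1 2 1 0 1 0 1 0 1 0]
  -> pairs=6 depth=2 groups=4 -> no
String 3 '[[[]][[]][[]]]': depth seq [1 2 3 2 1 2 3 2 1 2 3 2 1 0]
  -> pairs=7 depth=3 groups=1 -> no
String 4 '[[[]][]][][]': depth seq [1 2 3 2 1 2 1 0 1 0 1 0]
  -> pairs=6 depth=3 groups=3 -> yes

Answer: no no no yes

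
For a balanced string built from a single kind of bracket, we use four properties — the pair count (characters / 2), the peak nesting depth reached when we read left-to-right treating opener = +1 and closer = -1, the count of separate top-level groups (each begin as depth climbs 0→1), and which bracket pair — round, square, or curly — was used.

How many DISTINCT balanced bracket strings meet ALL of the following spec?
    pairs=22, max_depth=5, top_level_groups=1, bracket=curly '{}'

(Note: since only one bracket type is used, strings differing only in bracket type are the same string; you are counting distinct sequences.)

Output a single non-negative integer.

Spec: pairs=22 depth=5 groups=1
Count(depth <= 5) = 1743392201
Count(depth <= 4) = 165580141
Count(depth == 5) = 1743392201 - 165580141 = 1577812060

Answer: 1577812060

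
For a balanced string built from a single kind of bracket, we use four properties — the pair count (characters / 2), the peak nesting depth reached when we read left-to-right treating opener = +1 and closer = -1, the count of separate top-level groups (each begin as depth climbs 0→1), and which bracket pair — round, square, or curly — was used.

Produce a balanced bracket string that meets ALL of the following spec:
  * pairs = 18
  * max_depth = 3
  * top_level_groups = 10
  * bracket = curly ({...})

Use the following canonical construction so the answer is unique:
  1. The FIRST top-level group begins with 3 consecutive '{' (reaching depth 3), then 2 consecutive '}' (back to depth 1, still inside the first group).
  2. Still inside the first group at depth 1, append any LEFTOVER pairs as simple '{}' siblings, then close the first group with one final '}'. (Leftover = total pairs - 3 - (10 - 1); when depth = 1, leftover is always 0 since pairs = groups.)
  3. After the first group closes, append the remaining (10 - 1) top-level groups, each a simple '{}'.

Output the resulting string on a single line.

Spec: pairs=18 depth=3 groups=10
Leftover pairs = 18 - 3 - (10-1) = 6
First group: deep chain of depth 3 + 6 sibling pairs
Remaining 9 groups: simple '{}' each

Answer: {{{}}{}{}{}{}{}{}}{}{}{}{}{}{}{}{}{}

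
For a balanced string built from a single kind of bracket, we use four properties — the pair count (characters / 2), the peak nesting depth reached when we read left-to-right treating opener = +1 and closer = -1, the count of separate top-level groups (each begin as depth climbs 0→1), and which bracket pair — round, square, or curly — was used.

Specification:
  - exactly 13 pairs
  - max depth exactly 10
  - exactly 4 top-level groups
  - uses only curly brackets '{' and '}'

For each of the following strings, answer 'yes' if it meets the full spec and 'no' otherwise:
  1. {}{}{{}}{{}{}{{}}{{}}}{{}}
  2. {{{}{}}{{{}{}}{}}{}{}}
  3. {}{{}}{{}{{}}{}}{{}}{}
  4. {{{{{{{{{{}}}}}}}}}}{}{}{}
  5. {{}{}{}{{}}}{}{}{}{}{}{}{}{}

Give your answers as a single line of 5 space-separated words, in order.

String 1 '{}{}{{}}{{}{}{{}}{{}}}{{}}': depth seq [1 0 1 0 1 2 1 0 1 2 1 2 1 2 3 2 1 2 3 2 1 0 1 2 1 0]
  -> pairs=13 depth=3 groups=5 -> no
String 2 '{{{}{}}{{{}{}}{}}{}{}}': depth seq [1 2 3 2 3 2 1 2 3 4 3 4 3 2 3 2 1 2 1 2 1 0]
  -> pairs=11 depth=4 groups=1 -> no
String 3 '{}{{}}{{}{{}}{}}{{}}{}': depth seq [1 0 1 2 1 0 1 2 1 2 3 2 1 2 1 0 1 2 1 0 1 0]
  -> pairs=11 depth=3 groups=5 -> no
String 4 '{{{{{{{{{{}}}}}}}}}}{}{}{}': depth seq [1 2 3 4 5 6 7 8 9 10 9 8 7 6 5 4 3 2 1 0 1 0 1 0 1 0]
  -> pairs=13 depth=10 groups=4 -> yes
String 5 '{{}{}{}{{}}}{}{}{}{}{}{}{}{}': depth seq [1 2 1 2 1 2 1 2 3 2 1 0 1 0 1 0 1 0 1 0 1 0 1 0 1 0 1 0]
  -> pairs=14 depth=3 groups=9 -> no

Answer: no no no yes no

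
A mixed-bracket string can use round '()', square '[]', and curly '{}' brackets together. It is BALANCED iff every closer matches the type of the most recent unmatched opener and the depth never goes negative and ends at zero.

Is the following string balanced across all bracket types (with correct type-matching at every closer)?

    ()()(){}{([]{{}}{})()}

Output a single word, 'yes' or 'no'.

pos 0: push '('; stack = (
pos 1: ')' matches '('; pop; stack = (empty)
pos 2: push '('; stack = (
pos 3: ')' matches '('; pop; stack = (empty)
pos 4: push '('; stack = (
pos 5: ')' matches '('; pop; stack = (empty)
pos 6: push '{'; stack = {
pos 7: '}' matches '{'; pop; stack = (empty)
pos 8: push '{'; stack = {
pos 9: push '('; stack = {(
pos 10: push '['; stack = {([
pos 11: ']' matches '['; pop; stack = {(
pos 12: push '{'; stack = {({
pos 13: push '{'; stack = {({{
pos 14: '}' matches '{'; pop; stack = {({
pos 15: '}' matches '{'; pop; stack = {(
pos 16: push '{'; stack = {({
pos 17: '}' matches '{'; pop; stack = {(
pos 18: ')' matches '('; pop; stack = {
pos 19: push '('; stack = {(
pos 20: ')' matches '('; pop; stack = {
pos 21: '}' matches '{'; pop; stack = (empty)
end: stack empty → VALID
Verdict: properly nested → yes

Answer: yes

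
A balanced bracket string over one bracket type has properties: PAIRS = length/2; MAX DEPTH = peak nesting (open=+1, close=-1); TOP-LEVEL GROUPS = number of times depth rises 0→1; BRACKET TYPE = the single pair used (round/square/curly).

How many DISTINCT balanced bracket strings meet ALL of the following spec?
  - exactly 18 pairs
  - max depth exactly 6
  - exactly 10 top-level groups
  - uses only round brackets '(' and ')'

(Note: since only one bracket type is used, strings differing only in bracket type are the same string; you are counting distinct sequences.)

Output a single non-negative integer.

Answer: 14740

Derivation:
Spec: pairs=18 depth=6 groups=10
Count(depth <= 6) = 598365
Count(depth <= 5) = 583625
Count(depth == 6) = 598365 - 583625 = 14740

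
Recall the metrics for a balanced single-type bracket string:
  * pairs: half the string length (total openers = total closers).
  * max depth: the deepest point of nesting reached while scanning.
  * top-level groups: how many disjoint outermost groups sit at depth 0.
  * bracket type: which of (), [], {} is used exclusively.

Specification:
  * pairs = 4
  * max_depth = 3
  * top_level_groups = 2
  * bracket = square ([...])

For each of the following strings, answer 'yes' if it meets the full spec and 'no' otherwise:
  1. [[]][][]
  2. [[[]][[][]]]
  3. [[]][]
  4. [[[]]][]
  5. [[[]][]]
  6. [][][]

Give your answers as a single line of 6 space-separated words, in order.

Answer: no no no yes no no

Derivation:
String 1 '[[]][][]': depth seq [1 2 1 0 1 0 1 0]
  -> pairs=4 depth=2 groups=3 -> no
String 2 '[[[]][[][]]]': depth seq [1 2 3 2 1 2 3 2 3 2 1 0]
  -> pairs=6 depth=3 groups=1 -> no
String 3 '[[]][]': depth seq [1 2 1 0 1 0]
  -> pairs=3 depth=2 groups=2 -> no
String 4 '[[[]]][]': depth seq [1 2 3 2 1 0 1 0]
  -> pairs=4 depth=3 groups=2 -> yes
String 5 '[[[]][]]': depth seq [1 2 3 2 1 2 1 0]
  -> pairs=4 depth=3 groups=1 -> no
String 6 '[][][]': depth seq [1 0 1 0 1 0]
  -> pairs=3 depth=1 groups=3 -> no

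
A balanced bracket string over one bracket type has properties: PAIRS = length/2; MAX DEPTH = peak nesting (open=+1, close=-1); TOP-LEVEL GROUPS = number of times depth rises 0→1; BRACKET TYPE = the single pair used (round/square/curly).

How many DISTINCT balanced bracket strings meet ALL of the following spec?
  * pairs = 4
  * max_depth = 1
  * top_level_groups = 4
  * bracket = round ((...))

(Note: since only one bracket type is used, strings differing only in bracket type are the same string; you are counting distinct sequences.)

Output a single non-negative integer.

Spec: pairs=4 depth=1 groups=4
Count(depth <= 1) = 1
Count(depth <= 0) = 0
Count(depth == 1) = 1 - 0 = 1

Answer: 1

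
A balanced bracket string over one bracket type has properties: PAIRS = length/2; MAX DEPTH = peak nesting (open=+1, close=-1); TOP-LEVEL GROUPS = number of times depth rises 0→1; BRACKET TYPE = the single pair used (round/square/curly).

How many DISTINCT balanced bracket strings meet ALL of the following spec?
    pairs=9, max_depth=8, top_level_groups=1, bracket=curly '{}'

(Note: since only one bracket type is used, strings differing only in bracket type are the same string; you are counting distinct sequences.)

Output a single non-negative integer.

Answer: 13

Derivation:
Spec: pairs=9 depth=8 groups=1
Count(depth <= 8) = 1429
Count(depth <= 7) = 1416
Count(depth == 8) = 1429 - 1416 = 13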